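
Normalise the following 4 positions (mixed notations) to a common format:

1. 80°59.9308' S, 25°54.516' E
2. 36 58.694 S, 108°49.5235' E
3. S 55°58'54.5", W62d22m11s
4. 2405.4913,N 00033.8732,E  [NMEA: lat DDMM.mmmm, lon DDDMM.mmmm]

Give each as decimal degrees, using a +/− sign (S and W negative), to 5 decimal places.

1. -80.99885, 25.90860
2. -36.97823, 108.82539
3. -55.98181, -62.36972
4. 24.09152, 0.56455

Point 1:
  Latitude: 59.9308′ = 0.998847°; total 80.998847
  hemisphere S, so the sign is −
  Lon: 25 + 54.516/60 = 25.908600
  E → positive
Point 2:
  Latitude: 58.694′ = 0.978233°; total 36.978233
  hemisphere S, so the sign is −
  Longitude: 49.5235′ = 0.825392°; total 108.825392
  E ⇒ keep positive
Point 3:
  Latitude: 55 + 58/60 + 54.5/3600 = 55.981806
  hemisphere S, so the sign is −
  Lon: 62 + 22/60 + 11/3600 = 62.369722
  W → negative
Point 4:
  Lat: degrees = first 2 digits = 24, minutes = 5.4913; 24 + 5.4913/60 = 24.091522
  N ⇒ keep positive
  λ: split at 3 digits → 000° and 33.8732′; 0 + 33.8732/60 = 0.564553
  E ⇒ keep positive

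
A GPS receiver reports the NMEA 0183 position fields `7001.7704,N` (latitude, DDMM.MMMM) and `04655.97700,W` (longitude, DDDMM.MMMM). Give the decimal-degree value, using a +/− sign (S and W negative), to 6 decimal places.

70.029507, -46.932950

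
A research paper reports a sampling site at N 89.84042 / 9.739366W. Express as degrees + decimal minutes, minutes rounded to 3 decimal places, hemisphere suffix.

Latitude: fractional part 0.840420 → 50.42520 minutes
Longitude: fractional part 0.739366 → 44.36196 minutes

89° 50.425′ N, 9° 44.362′ W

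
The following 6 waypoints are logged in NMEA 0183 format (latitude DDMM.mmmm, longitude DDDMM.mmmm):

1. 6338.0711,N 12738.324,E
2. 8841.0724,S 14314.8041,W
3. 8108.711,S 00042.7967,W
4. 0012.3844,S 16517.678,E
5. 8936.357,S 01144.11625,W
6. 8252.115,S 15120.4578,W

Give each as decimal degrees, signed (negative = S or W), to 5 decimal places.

Point 1:
  Latitude: split at 2 digits → 63° and 38.0711′; 63 + 38.0711/60 = 63.634518
  N → positive
  λ: degrees = first 3 digits = 127, minutes = 38.324; 127 + 38.324/60 = 127.638733
  E ⇒ keep positive
Point 2:
  Latitude: split at 2 digits → 88° and 41.0724′; 88 + 41.0724/60 = 88.684540
  hemisphere S, so the sign is −
  Lon: split at 3 digits → 143° and 14.8041′; 143 + 14.8041/60 = 143.246735
  W ⇒ negate
Point 3:
  Latitude: degrees = first 2 digits = 81, minutes = 8.711; 81 + 8.711/60 = 81.145183
  S ⇒ negate
  Longitude: degrees = first 3 digits = 0, minutes = 42.7967; 0 + 42.7967/60 = 0.713278
  hemisphere W, so the sign is −
Point 4:
  Latitude: split at 2 digits → 00° and 12.3844′; 0 + 12.3844/60 = 0.206407
  hemisphere S, so the sign is −
  λ: degrees = first 3 digits = 165, minutes = 17.678; 165 + 17.678/60 = 165.294633
  E → positive
Point 5:
  Latitude: degrees = first 2 digits = 89, minutes = 36.357; 89 + 36.357/60 = 89.605950
  hemisphere S, so the sign is −
  λ: degrees = first 3 digits = 11, minutes = 44.11625; 11 + 44.11625/60 = 11.735271
  W → negative
Point 6:
  Latitude: degrees = first 2 digits = 82, minutes = 52.115; 82 + 52.115/60 = 82.868583
  S ⇒ negate
  Longitude: degrees = first 3 digits = 151, minutes = 20.4578; 151 + 20.4578/60 = 151.340963
  W ⇒ negate

1. 63.63452, 127.63873
2. -88.68454, -143.24674
3. -81.14518, -0.71328
4. -0.20641, 165.29463
5. -89.60595, -11.73527
6. -82.86858, -151.34096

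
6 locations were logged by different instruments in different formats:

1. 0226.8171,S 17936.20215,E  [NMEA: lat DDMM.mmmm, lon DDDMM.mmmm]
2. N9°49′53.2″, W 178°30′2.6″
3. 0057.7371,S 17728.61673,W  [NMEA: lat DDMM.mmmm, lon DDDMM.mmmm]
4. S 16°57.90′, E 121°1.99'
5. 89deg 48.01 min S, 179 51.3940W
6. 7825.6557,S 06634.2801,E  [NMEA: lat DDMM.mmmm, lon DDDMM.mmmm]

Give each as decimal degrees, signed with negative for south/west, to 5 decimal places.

Point 1:
  φ: degrees = first 2 digits = 2, minutes = 26.8171; 2 + 26.8171/60 = 2.446952
  S ⇒ negate
  Lon: degrees = first 3 digits = 179, minutes = 36.20215; 179 + 36.20215/60 = 179.603369
  E → positive
Point 2:
  Lat: 9° + 49/60 + 53.2/3600 = 9 + 0.816667 + 0.014778 = 9.831444
  N → positive
  Longitude: 178 + 30/60 + 2.6/3600 = 178.500722
  W → negative
Point 3:
  φ: degrees = first 2 digits = 0, minutes = 57.7371; 0 + 57.7371/60 = 0.962285
  hemisphere S, so the sign is −
  λ: degrees = first 3 digits = 177, minutes = 28.61673; 177 + 28.61673/60 = 177.476946
  W → negative
Point 4:
  Lat: 16 + 57.9/60 = 16.965000
  S ⇒ negate
  λ: 1.99′ = 0.033167°; total 121.033167
  E → positive
Point 5:
  Latitude: 89 + 48.01/60 = 89.800167
  S ⇒ negate
  λ: 51.394′ = 0.856567°; total 179.856567
  W → negative
Point 6:
  Latitude: degrees = first 2 digits = 78, minutes = 25.6557; 78 + 25.6557/60 = 78.427595
  hemisphere S, so the sign is −
  λ: degrees = first 3 digits = 66, minutes = 34.2801; 66 + 34.2801/60 = 66.571335
  E ⇒ keep positive

1. -2.44695, 179.60337
2. 9.83144, -178.50072
3. -0.96229, -177.47695
4. -16.96500, 121.03317
5. -89.80017, -179.85657
6. -78.42760, 66.57134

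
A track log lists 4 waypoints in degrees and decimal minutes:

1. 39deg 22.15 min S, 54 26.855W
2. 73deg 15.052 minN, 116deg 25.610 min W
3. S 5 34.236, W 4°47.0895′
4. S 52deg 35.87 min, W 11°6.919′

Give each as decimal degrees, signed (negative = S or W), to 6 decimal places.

Point 1:
  Lat: 39 + 22.15/60 = 39.3691667
  hemisphere S, so the sign is −
  Longitude: 54 + 26.855/60 = 54.4475833
  W → negative
Point 2:
  φ: 73 + 15.052/60 = 73.2508667
  N ⇒ keep positive
  Lon: 116 + 25.61/60 = 116.4268333
  hemisphere W, so the sign is −
Point 3:
  φ: 34.236′ = 0.570600°; total 5.5706000
  S → negative
  Longitude: 4 + 47.0895/60 = 4.7848250
  hemisphere W, so the sign is −
Point 4:
  Latitude: 35.87′ = 0.597833°; total 52.5978333
  hemisphere S, so the sign is −
  Lon: 11 + 6.919/60 = 11.1153167
  hemisphere W, so the sign is −

1. -39.369167, -54.447583
2. 73.250867, -116.426833
3. -5.570600, -4.784825
4. -52.597833, -11.115317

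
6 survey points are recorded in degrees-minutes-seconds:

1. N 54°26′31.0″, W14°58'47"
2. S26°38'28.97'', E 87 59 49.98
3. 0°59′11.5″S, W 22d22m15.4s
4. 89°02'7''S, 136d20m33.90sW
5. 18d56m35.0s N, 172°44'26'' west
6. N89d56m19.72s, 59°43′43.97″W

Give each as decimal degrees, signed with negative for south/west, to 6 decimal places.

1. 54.441944, -14.979722
2. -26.641381, 87.997217
3. -0.986528, -22.370944
4. -89.035278, -136.342750
5. 18.943056, -172.740556
6. 89.938811, -59.728881

Point 1:
  Lat: 26′ + 31″ = 26.51667′; 54 + 26.51667/60 = 54.4419444
  N ⇒ keep positive
  λ: 14° + 58/60 + 47/3600 = 14 + 0.966667 + 0.013056 = 14.9797222
  W ⇒ negate
Point 2:
  Lat: 38′ + 28.97″ = 38.48283′; 26 + 38.48283/60 = 26.6413806
  hemisphere S, so the sign is −
  λ: 87 + 59/60 + 49.98/3600 = 87.9972167
  E → positive
Point 3:
  Lat: 59′ + 11.5″ = 59.19167′; 0 + 59.19167/60 = 0.9865278
  S ⇒ negate
  Longitude: 22° + 22/60 + 15.4/3600 = 22 + 0.366667 + 0.004278 = 22.3709444
  W → negative
Point 4:
  Lat: 89° + 2/60 + 7/3600 = 89 + 0.033333 + 0.001944 = 89.0352778
  S ⇒ negate
  Lon: 136 + 20/60 + 33.9/3600 = 136.3427500
  W ⇒ negate
Point 5:
  Lat: 56′ + 35″ = 56.58333′; 18 + 56.58333/60 = 18.9430556
  N → positive
  λ: 172 + 44/60 + 26/3600 = 172.7405556
  W → negative
Point 6:
  Lat: 56′ + 19.72″ = 56.32867′; 89 + 56.32867/60 = 89.9388111
  N ⇒ keep positive
  Lon: 59° + 43/60 + 43.97/3600 = 59 + 0.716667 + 0.012214 = 59.7288806
  W → negative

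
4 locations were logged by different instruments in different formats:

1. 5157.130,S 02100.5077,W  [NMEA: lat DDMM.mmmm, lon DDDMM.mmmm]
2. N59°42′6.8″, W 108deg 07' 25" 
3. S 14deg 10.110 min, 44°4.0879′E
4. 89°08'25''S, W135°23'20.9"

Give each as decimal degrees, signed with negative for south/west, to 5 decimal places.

1. -51.95217, -21.00846
2. 59.70189, -108.12361
3. -14.16850, 44.06813
4. -89.14028, -135.38914

Point 1:
  φ: degrees = first 2 digits = 51, minutes = 57.13; 51 + 57.13/60 = 51.952167
  hemisphere S, so the sign is −
  Lon: split at 3 digits → 021° and 0.5077′; 21 + 0.5077/60 = 21.008462
  W ⇒ negate
Point 2:
  Latitude: 59° + 42/60 + 6.8/3600 = 59 + 0.700000 + 0.001889 = 59.701889
  N → positive
  λ: 7′ + 25″ = 7.41667′; 108 + 7.41667/60 = 108.123611
  W ⇒ negate
Point 3:
  Lat: 10.11′ = 0.168500°; total 14.168500
  S → negative
  λ: 44 + 4.0879/60 = 44.068132
  E ⇒ keep positive
Point 4:
  Lat: 89° + 8/60 + 25/3600 = 89 + 0.133333 + 0.006944 = 89.140278
  S → negative
  λ: 23′ + 20.9″ = 23.34833′; 135 + 23.34833/60 = 135.389139
  W ⇒ negate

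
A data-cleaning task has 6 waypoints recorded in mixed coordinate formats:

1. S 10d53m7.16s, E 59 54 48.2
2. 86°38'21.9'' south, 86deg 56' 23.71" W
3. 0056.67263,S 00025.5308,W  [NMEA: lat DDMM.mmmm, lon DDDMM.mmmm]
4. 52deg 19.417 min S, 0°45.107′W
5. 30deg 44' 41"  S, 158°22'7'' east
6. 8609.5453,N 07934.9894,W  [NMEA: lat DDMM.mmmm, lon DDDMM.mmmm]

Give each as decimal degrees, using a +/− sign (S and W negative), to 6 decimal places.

1. -10.885322, 59.913389
2. -86.639417, -86.939919
3. -0.944544, -0.425513
4. -52.323617, -0.751783
5. -30.744722, 158.368611
6. 86.159088, -79.583157

Point 1:
  Lat: 10° + 53/60 + 7.16/3600 = 10 + 0.883333 + 0.001989 = 10.8853222
  hemisphere S, so the sign is −
  Lon: 59 + 54/60 + 48.2/3600 = 59.9133889
  E ⇒ keep positive
Point 2:
  Latitude: 86 + 38/60 + 21.9/3600 = 86.6394167
  S → negative
  Longitude: 86 + 56/60 + 23.71/3600 = 86.9399194
  W ⇒ negate
Point 3:
  Latitude: split at 2 digits → 00° and 56.67263′; 0 + 56.67263/60 = 0.9445438
  hemisphere S, so the sign is −
  λ: split at 3 digits → 000° and 25.5308′; 0 + 25.5308/60 = 0.4255133
  W → negative
Point 4:
  Latitude: 19.417′ = 0.323617°; total 52.3236167
  S ⇒ negate
  λ: 45.107′ = 0.751783°; total 0.7517833
  W ⇒ negate
Point 5:
  Latitude: 44′ + 41″ = 44.68333′; 30 + 44.68333/60 = 30.7447222
  hemisphere S, so the sign is −
  Lon: 158° + 22/60 + 7/3600 = 158 + 0.366667 + 0.001944 = 158.3686111
  E → positive
Point 6:
  Latitude: split at 2 digits → 86° and 9.5453′; 86 + 9.5453/60 = 86.1590883
  N → positive
  λ: split at 3 digits → 079° and 34.9894′; 79 + 34.9894/60 = 79.5831567
  W ⇒ negate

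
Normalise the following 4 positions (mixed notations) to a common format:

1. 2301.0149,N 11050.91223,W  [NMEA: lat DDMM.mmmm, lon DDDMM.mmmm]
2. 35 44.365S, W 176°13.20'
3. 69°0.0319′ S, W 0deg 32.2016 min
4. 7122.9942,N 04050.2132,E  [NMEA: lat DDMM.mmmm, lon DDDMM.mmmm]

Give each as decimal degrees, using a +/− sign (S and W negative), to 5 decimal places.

Point 1:
  φ: degrees = first 2 digits = 23, minutes = 1.0149; 23 + 1.0149/60 = 23.016915
  N → positive
  Longitude: split at 3 digits → 110° and 50.91223′; 110 + 50.91223/60 = 110.848537
  W → negative
Point 2:
  Latitude: 44.365′ = 0.739417°; total 35.739417
  S ⇒ negate
  Lon: 176 + 13.2/60 = 176.220000
  hemisphere W, so the sign is −
Point 3:
  φ: 0.0319′ = 0.000532°; total 69.000532
  hemisphere S, so the sign is −
  Longitude: 32.2016′ = 0.536693°; total 0.536693
  hemisphere W, so the sign is −
Point 4:
  φ: degrees = first 2 digits = 71, minutes = 22.9942; 71 + 22.9942/60 = 71.383237
  N ⇒ keep positive
  λ: degrees = first 3 digits = 40, minutes = 50.2132; 40 + 50.2132/60 = 40.836887
  E ⇒ keep positive

1. 23.01692, -110.84854
2. -35.73942, -176.22000
3. -69.00053, -0.53669
4. 71.38324, 40.83689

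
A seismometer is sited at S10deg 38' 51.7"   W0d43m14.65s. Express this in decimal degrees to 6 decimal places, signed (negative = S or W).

-10.647694, -0.720736

Latitude: 10 + 38/60 + 51.7/3600 = 10.6476944
S ⇒ negate
λ: 0° + 43/60 + 14.65/3600 = 0 + 0.716667 + 0.004069 = 0.7207361
hemisphere W, so the sign is −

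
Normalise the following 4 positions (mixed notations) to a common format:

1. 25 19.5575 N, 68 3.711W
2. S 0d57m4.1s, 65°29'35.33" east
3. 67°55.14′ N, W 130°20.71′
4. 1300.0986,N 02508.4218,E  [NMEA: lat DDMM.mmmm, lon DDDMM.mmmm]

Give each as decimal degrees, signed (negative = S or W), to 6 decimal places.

1. 25.325958, -68.061850
2. -0.951139, 65.493147
3. 67.919000, -130.345167
4. 13.001643, 25.140363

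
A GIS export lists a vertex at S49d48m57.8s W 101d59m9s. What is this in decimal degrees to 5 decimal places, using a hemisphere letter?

49.81606° S, 101.98583° W

φ: 48′ + 57.8″ = 48.96333′; 49 + 48.96333/60 = 49.816056
Lon: 101° + 59/60 + 9/3600 = 101 + 0.983333 + 0.002500 = 101.985833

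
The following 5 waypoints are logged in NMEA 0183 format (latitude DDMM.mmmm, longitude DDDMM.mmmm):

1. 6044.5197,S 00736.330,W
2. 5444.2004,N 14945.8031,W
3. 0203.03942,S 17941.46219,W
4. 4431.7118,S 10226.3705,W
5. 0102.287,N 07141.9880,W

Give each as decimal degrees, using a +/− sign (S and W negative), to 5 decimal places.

1. -60.74200, -7.60550
2. 54.73667, -149.76339
3. -2.05066, -179.69104
4. -44.52853, -102.43951
5. 1.03812, -71.69980

Point 1:
  φ: split at 2 digits → 60° and 44.5197′; 60 + 44.5197/60 = 60.741995
  S → negative
  Lon: degrees = first 3 digits = 7, minutes = 36.33; 7 + 36.33/60 = 7.605500
  W → negative
Point 2:
  Latitude: split at 2 digits → 54° and 44.2004′; 54 + 44.2004/60 = 54.736673
  N ⇒ keep positive
  Lon: degrees = first 3 digits = 149, minutes = 45.8031; 149 + 45.8031/60 = 149.763385
  hemisphere W, so the sign is −
Point 3:
  Latitude: degrees = first 2 digits = 2, minutes = 3.03942; 2 + 3.03942/60 = 2.050657
  S ⇒ negate
  Longitude: split at 3 digits → 179° and 41.46219′; 179 + 41.46219/60 = 179.691037
  W ⇒ negate
Point 4:
  Latitude: degrees = first 2 digits = 44, minutes = 31.7118; 44 + 31.7118/60 = 44.528530
  hemisphere S, so the sign is −
  Longitude: split at 3 digits → 102° and 26.3705′; 102 + 26.3705/60 = 102.439508
  W ⇒ negate
Point 5:
  φ: split at 2 digits → 01° and 2.287′; 1 + 2.287/60 = 1.038117
  N ⇒ keep positive
  Longitude: split at 3 digits → 071° and 41.988′; 71 + 41.988/60 = 71.699800
  W → negative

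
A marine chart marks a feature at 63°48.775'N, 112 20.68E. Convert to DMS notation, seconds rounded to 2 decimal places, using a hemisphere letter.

Lat: fractional minutes 0.77500 × 60 = 46.5000″
λ: fractional minutes 0.68000 × 60 = 40.8000″

63°48′46.50″ N, 112°20′40.80″ E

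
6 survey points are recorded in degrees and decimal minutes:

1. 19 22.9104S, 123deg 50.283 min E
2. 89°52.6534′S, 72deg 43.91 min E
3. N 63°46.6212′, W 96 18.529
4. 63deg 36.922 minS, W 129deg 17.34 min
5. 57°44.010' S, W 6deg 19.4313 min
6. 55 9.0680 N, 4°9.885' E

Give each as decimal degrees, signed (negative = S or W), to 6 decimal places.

Point 1:
  Latitude: 19 + 22.9104/60 = 19.3818400
  S → negative
  Longitude: 50.283′ = 0.838050°; total 123.8380500
  E ⇒ keep positive
Point 2:
  Latitude: 52.6534′ = 0.877557°; total 89.8775567
  S → negative
  λ: 43.91′ = 0.731833°; total 72.7318333
  E ⇒ keep positive
Point 3:
  Latitude: 46.6212′ = 0.777020°; total 63.7770200
  N ⇒ keep positive
  λ: 96 + 18.529/60 = 96.3088167
  W → negative
Point 4:
  φ: 36.922′ = 0.615367°; total 63.6153667
  hemisphere S, so the sign is −
  Lon: 17.34′ = 0.289000°; total 129.2890000
  W ⇒ negate
Point 5:
  Lat: 44.01′ = 0.733500°; total 57.7335000
  S → negative
  Lon: 19.4313′ = 0.323855°; total 6.3238550
  W ⇒ negate
Point 6:
  Latitude: 9.068′ = 0.151133°; total 55.1511333
  N → positive
  Longitude: 9.885′ = 0.164750°; total 4.1647500
  E → positive

1. -19.381840, 123.838050
2. -89.877557, 72.731833
3. 63.777020, -96.308817
4. -63.615367, -129.289000
5. -57.733500, -6.323855
6. 55.151133, 4.164750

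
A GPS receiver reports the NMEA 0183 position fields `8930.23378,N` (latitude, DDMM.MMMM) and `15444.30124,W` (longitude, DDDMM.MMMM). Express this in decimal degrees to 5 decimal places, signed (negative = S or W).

Lat: split at 2 digits → 89° and 30.23378′; 89 + 30.23378/60 = 89.503896
N → positive
λ: degrees = first 3 digits = 154, minutes = 44.30124; 154 + 44.30124/60 = 154.738354
W ⇒ negate

89.50390, -154.73835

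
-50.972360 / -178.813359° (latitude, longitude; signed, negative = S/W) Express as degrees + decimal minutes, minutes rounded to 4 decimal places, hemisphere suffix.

Latitude is negative → S; |value| = 50.972360
φ: minutes = (50.972360 − 50) × 60 = 58.341600
Longitude is negative → W; |value| = 178.813359
Lon: 178° + 0.813359 × 60 = 178° 48.801540′

50° 58.3416′ S, 178° 48.8015′ W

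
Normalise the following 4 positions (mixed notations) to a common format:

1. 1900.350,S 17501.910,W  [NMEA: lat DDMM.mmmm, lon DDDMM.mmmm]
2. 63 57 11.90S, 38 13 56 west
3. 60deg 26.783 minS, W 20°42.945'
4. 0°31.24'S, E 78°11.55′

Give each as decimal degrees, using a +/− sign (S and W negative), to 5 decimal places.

Point 1:
  Latitude: degrees = first 2 digits = 19, minutes = 0.35; 19 + 0.35/60 = 19.005833
  S → negative
  λ: degrees = first 3 digits = 175, minutes = 1.91; 175 + 1.91/60 = 175.031833
  W ⇒ negate
Point 2:
  φ: 63° + 57/60 + 11.9/3600 = 63 + 0.950000 + 0.003306 = 63.953306
  hemisphere S, so the sign is −
  λ: 38° + 13/60 + 56/3600 = 38 + 0.216667 + 0.015556 = 38.232222
  W ⇒ negate
Point 3:
  Latitude: 60 + 26.783/60 = 60.446383
  hemisphere S, so the sign is −
  Lon: 42.945′ = 0.715750°; total 20.715750
  hemisphere W, so the sign is −
Point 4:
  φ: 31.24′ = 0.520667°; total 0.520667
  S → negative
  λ: 11.55′ = 0.192500°; total 78.192500
  E → positive

1. -19.00583, -175.03183
2. -63.95331, -38.23222
3. -60.44638, -20.71575
4. -0.52067, 78.19250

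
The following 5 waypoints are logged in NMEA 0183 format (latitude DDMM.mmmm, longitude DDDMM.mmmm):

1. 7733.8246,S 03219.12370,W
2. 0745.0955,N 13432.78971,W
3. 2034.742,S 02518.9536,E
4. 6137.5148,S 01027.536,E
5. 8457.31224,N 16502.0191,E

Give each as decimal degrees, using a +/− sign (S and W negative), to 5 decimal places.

1. -77.56374, -32.31873
2. 7.75159, -134.54650
3. -20.57903, 25.31589
4. -61.62525, 10.45893
5. 84.95520, 165.03365

Point 1:
  Lat: split at 2 digits → 77° and 33.8246′; 77 + 33.8246/60 = 77.563743
  S → negative
  Lon: degrees = first 3 digits = 32, minutes = 19.1237; 32 + 19.1237/60 = 32.318728
  W ⇒ negate
Point 2:
  φ: split at 2 digits → 07° and 45.0955′; 7 + 45.0955/60 = 7.751592
  N → positive
  λ: degrees = first 3 digits = 134, minutes = 32.78971; 134 + 32.78971/60 = 134.546495
  hemisphere W, so the sign is −
Point 3:
  Lat: degrees = first 2 digits = 20, minutes = 34.742; 20 + 34.742/60 = 20.579033
  S → negative
  λ: split at 3 digits → 025° and 18.9536′; 25 + 18.9536/60 = 25.315893
  E → positive
Point 4:
  Latitude: degrees = first 2 digits = 61, minutes = 37.5148; 61 + 37.5148/60 = 61.625247
  S → negative
  Longitude: split at 3 digits → 010° and 27.536′; 10 + 27.536/60 = 10.458933
  E ⇒ keep positive
Point 5:
  φ: degrees = first 2 digits = 84, minutes = 57.31224; 84 + 57.31224/60 = 84.955204
  N → positive
  Longitude: degrees = first 3 digits = 165, minutes = 2.0191; 165 + 2.0191/60 = 165.033652
  E ⇒ keep positive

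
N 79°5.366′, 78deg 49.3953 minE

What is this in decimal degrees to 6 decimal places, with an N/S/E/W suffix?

φ: 79 + 5.366/60 = 79.0894333
Longitude: 78 + 49.3953/60 = 78.8232550

79.089433° N, 78.823255° E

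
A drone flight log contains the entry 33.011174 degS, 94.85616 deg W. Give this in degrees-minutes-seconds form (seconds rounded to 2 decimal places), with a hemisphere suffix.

33°00′40.23″ S, 94°51′22.18″ W

φ: whole degrees 33; 0.67044′ → 0′ and 40.2264″
λ: 0.856160 × 60 = 51.36960′ → 51′, remainder × 60 = 22.1760″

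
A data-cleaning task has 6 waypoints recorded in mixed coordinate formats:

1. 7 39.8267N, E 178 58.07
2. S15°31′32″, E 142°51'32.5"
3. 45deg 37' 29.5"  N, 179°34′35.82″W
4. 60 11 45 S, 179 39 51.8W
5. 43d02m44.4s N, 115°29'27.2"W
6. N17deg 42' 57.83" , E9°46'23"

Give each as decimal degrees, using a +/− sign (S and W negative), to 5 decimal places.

1. 7.66378, 178.96783
2. -15.52556, 142.85903
3. 45.62486, -179.57662
4. -60.19583, -179.66439
5. 43.04567, -115.49089
6. 17.71606, 9.77306

Point 1:
  Lat: 39.8267′ = 0.663778°; total 7.663778
  N ⇒ keep positive
  Lon: 58.07′ = 0.967833°; total 178.967833
  E → positive
Point 2:
  Lat: 31′ + 32″ = 31.53333′; 15 + 31.53333/60 = 15.525556
  S ⇒ negate
  λ: 142 + 51/60 + 32.5/3600 = 142.859028
  E → positive
Point 3:
  Latitude: 45 + 37/60 + 29.5/3600 = 45.624861
  N → positive
  Lon: 179 + 34/60 + 35.82/3600 = 179.576617
  W ⇒ negate
Point 4:
  φ: 60° + 11/60 + 45/3600 = 60 + 0.183333 + 0.012500 = 60.195833
  hemisphere S, so the sign is −
  λ: 179 + 39/60 + 51.8/3600 = 179.664389
  hemisphere W, so the sign is −
Point 5:
  φ: 43° + 2/60 + 44.4/3600 = 43 + 0.033333 + 0.012333 = 43.045667
  N → positive
  λ: 29′ + 27.2″ = 29.45333′; 115 + 29.45333/60 = 115.490889
  hemisphere W, so the sign is −
Point 6:
  Lat: 17° + 42/60 + 57.83/3600 = 17 + 0.700000 + 0.016064 = 17.716064
  N → positive
  Lon: 9° + 46/60 + 23/3600 = 9 + 0.766667 + 0.006389 = 9.773056
  E → positive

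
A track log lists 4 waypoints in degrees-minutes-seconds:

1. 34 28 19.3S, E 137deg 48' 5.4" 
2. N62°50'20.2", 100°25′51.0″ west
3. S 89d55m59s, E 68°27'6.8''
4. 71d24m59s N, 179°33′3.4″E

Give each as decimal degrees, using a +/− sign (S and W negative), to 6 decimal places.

Point 1:
  φ: 34 + 28/60 + 19.3/3600 = 34.4720278
  S → negative
  λ: 137° + 48/60 + 5.4/3600 = 137 + 0.800000 + 0.001500 = 137.8015000
  E → positive
Point 2:
  φ: 50′ + 20.2″ = 50.33667′; 62 + 50.33667/60 = 62.8389444
  N → positive
  Lon: 25′ + 51″ = 25.85000′; 100 + 25.85000/60 = 100.4308333
  W → negative
Point 3:
  φ: 89° + 55/60 + 59/3600 = 89 + 0.916667 + 0.016389 = 89.9330556
  S → negative
  Longitude: 68° + 27/60 + 6.8/3600 = 68 + 0.450000 + 0.001889 = 68.4518889
  E ⇒ keep positive
Point 4:
  φ: 71 + 24/60 + 59/3600 = 71.4163889
  N → positive
  Lon: 33′ + 3.4″ = 33.05667′; 179 + 33.05667/60 = 179.5509444
  E → positive

1. -34.472028, 137.801500
2. 62.838944, -100.430833
3. -89.933056, 68.451889
4. 71.416389, 179.550944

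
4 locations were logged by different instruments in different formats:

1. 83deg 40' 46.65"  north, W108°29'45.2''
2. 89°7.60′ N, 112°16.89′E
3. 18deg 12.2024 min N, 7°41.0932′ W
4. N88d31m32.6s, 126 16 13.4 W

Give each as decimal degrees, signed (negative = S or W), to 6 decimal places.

1. 83.679625, -108.495889
2. 89.126667, 112.281500
3. 18.203373, -7.684887
4. 88.525722, -126.270389

Point 1:
  Latitude: 40′ + 46.65″ = 40.77750′; 83 + 40.77750/60 = 83.6796250
  N ⇒ keep positive
  Lon: 29′ + 45.2″ = 29.75333′; 108 + 29.75333/60 = 108.4958889
  W → negative
Point 2:
  Lat: 7.6′ = 0.126667°; total 89.1266667
  N → positive
  Lon: 16.89′ = 0.281500°; total 112.2815000
  E ⇒ keep positive
Point 3:
  Latitude: 12.2024′ = 0.203373°; total 18.2033733
  N → positive
  λ: 41.0932′ = 0.684887°; total 7.6848867
  hemisphere W, so the sign is −
Point 4:
  φ: 31′ + 32.6″ = 31.54333′; 88 + 31.54333/60 = 88.5257222
  N ⇒ keep positive
  Lon: 16′ + 13.4″ = 16.22333′; 126 + 16.22333/60 = 126.2703889
  hemisphere W, so the sign is −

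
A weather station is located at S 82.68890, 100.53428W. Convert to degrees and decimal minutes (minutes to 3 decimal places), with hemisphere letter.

82° 41.334′ S, 100° 32.057′ W

Latitude: minutes = (82.688900 − 82) × 60 = 41.33400
Lon: 100° + 0.534280 × 60 = 100° 32.05680′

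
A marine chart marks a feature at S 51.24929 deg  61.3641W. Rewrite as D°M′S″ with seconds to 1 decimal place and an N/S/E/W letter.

Lat: 0.249290 × 60 = 14.95740′ → 14′, remainder × 60 = 57.444″
Lon: 0.364100° → 21.84600′; 0.84600 × 60 = 50.760″

51°14′57.4″ S, 61°21′50.8″ W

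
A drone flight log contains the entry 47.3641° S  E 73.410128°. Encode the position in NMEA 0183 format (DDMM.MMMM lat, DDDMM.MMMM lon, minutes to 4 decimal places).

Lat: fractional part 0.364100 → 21.846000 minutes
Longitude: minutes = (73.410128 − 73) × 60 = 24.607680

4721.8460,S / 07324.6077,E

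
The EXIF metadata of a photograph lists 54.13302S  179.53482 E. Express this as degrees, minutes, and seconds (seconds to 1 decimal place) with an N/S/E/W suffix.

54°07′58.9″ S, 179°32′5.4″ E

Latitude: 0.133020° → 7.98120′; 0.98120 × 60 = 58.872″
λ: 0.534820 × 60 = 32.08920′ → 32′, remainder × 60 = 5.352″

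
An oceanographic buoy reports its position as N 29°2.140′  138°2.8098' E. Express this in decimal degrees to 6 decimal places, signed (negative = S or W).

29.035667, 138.046830

Latitude: 2.14′ = 0.035667°; total 29.0356667
N → positive
Longitude: 138 + 2.8098/60 = 138.0468300
E → positive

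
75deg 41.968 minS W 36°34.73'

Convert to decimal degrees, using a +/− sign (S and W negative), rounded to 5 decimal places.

-75.69947, -36.57883

Lat: 41.968′ = 0.699467°; total 75.699467
S ⇒ negate
Lon: 36 + 34.73/60 = 36.578833
W → negative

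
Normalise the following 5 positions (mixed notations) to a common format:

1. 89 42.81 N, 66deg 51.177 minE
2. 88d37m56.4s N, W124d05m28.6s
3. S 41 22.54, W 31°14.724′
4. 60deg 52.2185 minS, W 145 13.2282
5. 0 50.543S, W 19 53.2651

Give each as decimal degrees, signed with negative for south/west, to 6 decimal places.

1. 89.713500, 66.852950
2. 88.632333, -124.091278
3. -41.375667, -31.245400
4. -60.870308, -145.220470
5. -0.842383, -19.887752

Point 1:
  Latitude: 42.81′ = 0.713500°; total 89.7135000
  N ⇒ keep positive
  λ: 66 + 51.177/60 = 66.8529500
  E ⇒ keep positive
Point 2:
  Lat: 88 + 37/60 + 56.4/3600 = 88.6323333
  N ⇒ keep positive
  Longitude: 124 + 5/60 + 28.6/3600 = 124.0912778
  hemisphere W, so the sign is −
Point 3:
  φ: 41 + 22.54/60 = 41.3756667
  hemisphere S, so the sign is −
  Longitude: 31 + 14.724/60 = 31.2454000
  hemisphere W, so the sign is −
Point 4:
  Lat: 52.2185′ = 0.870308°; total 60.8703083
  S → negative
  λ: 145 + 13.2282/60 = 145.2204700
  W → negative
Point 5:
  Latitude: 50.543′ = 0.842383°; total 0.8423833
  S ⇒ negate
  Longitude: 53.2651′ = 0.887752°; total 19.8877517
  W → negative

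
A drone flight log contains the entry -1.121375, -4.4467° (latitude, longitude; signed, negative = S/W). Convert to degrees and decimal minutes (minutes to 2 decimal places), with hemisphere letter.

1° 7.28′ S, 4° 26.80′ W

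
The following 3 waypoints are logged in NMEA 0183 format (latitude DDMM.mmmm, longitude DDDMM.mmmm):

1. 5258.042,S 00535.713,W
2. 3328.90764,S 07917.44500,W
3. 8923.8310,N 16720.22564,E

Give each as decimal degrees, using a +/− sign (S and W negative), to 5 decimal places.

Point 1:
  Latitude: split at 2 digits → 52° and 58.042′; 52 + 58.042/60 = 52.967367
  hemisphere S, so the sign is −
  λ: split at 3 digits → 005° and 35.713′; 5 + 35.713/60 = 5.595217
  hemisphere W, so the sign is −
Point 2:
  φ: split at 2 digits → 33° and 28.90764′; 33 + 28.90764/60 = 33.481794
  S → negative
  Lon: split at 3 digits → 079° and 17.445′; 79 + 17.445/60 = 79.290750
  hemisphere W, so the sign is −
Point 3:
  Latitude: degrees = first 2 digits = 89, minutes = 23.831; 89 + 23.831/60 = 89.397183
  N ⇒ keep positive
  Longitude: split at 3 digits → 167° and 20.22564′; 167 + 20.22564/60 = 167.337094
  E → positive

1. -52.96737, -5.59522
2. -33.48179, -79.29075
3. 89.39718, 167.33709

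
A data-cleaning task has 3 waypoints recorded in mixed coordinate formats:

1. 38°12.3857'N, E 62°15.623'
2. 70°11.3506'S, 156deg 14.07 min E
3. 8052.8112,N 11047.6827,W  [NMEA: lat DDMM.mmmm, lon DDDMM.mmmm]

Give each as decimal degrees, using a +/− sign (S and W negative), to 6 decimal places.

1. 38.206428, 62.260383
2. -70.189177, 156.234500
3. 80.880187, -110.794712

Point 1:
  Latitude: 38 + 12.3857/60 = 38.2064283
  N ⇒ keep positive
  Longitude: 62 + 15.623/60 = 62.2603833
  E → positive
Point 2:
  φ: 70 + 11.3506/60 = 70.1891767
  S ⇒ negate
  λ: 156 + 14.07/60 = 156.2345000
  E → positive
Point 3:
  φ: degrees = first 2 digits = 80, minutes = 52.8112; 80 + 52.8112/60 = 80.8801867
  N → positive
  Longitude: degrees = first 3 digits = 110, minutes = 47.6827; 110 + 47.6827/60 = 110.7947117
  W ⇒ negate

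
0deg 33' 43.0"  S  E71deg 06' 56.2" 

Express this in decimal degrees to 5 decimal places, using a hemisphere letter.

0.56194° S, 71.11561° E

Latitude: 0° + 33/60 + 43/3600 = 0 + 0.550000 + 0.011944 = 0.561944
Lon: 71 + 6/60 + 56.2/3600 = 71.115611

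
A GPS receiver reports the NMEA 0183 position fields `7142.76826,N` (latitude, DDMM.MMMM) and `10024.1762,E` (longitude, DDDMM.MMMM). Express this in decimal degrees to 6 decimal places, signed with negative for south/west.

71.712804, 100.402937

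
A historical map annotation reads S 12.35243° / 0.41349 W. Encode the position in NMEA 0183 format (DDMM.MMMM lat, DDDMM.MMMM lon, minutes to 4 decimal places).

1221.1458,S / 00024.8094,W

Latitude: fractional part 0.352430 → 21.145800 minutes
λ: fractional part 0.413490 → 24.809400 minutes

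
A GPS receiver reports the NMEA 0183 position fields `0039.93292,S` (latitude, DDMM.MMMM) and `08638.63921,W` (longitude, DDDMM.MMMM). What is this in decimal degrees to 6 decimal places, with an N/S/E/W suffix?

Lat: split at 2 digits → 00° and 39.93292′; 0 + 39.93292/60 = 0.6655487
Longitude: split at 3 digits → 086° and 38.63921′; 86 + 38.63921/60 = 86.6439868

0.665549° S, 86.643987° W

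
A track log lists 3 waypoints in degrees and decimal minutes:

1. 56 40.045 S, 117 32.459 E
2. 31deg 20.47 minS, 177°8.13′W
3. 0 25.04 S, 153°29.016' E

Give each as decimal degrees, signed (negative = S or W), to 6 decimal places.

Point 1:
  φ: 56 + 40.045/60 = 56.6674167
  S ⇒ negate
  Lon: 117 + 32.459/60 = 117.5409833
  E → positive
Point 2:
  φ: 20.47′ = 0.341167°; total 31.3411667
  S ⇒ negate
  Lon: 177 + 8.13/60 = 177.1355000
  W → negative
Point 3:
  Latitude: 25.04′ = 0.417333°; total 0.4173333
  S → negative
  λ: 29.016′ = 0.483600°; total 153.4836000
  E ⇒ keep positive

1. -56.667417, 117.540983
2. -31.341167, -177.135500
3. -0.417333, 153.483600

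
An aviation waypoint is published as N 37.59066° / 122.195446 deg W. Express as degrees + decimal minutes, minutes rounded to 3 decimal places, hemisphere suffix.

37° 35.440′ N, 122° 11.727′ W

Lat: fractional part 0.590660 → 35.43960 minutes
λ: minutes = (122.195446 − 122) × 60 = 11.72676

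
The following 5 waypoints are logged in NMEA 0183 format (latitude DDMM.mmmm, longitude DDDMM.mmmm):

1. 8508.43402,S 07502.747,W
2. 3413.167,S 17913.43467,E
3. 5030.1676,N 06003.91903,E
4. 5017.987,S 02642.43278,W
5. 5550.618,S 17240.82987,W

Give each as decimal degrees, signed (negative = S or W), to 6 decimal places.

1. -85.140567, -75.045783
2. -34.219450, 179.223911
3. 50.502793, 60.065317
4. -50.299783, -26.707213
5. -55.843633, -172.680498

Point 1:
  Latitude: split at 2 digits → 85° and 8.43402′; 85 + 8.43402/60 = 85.1405670
  hemisphere S, so the sign is −
  λ: degrees = first 3 digits = 75, minutes = 2.747; 75 + 2.747/60 = 75.0457833
  hemisphere W, so the sign is −
Point 2:
  Lat: split at 2 digits → 34° and 13.167′; 34 + 13.167/60 = 34.2194500
  hemisphere S, so the sign is −
  Longitude: split at 3 digits → 179° and 13.43467′; 179 + 13.43467/60 = 179.2239112
  E ⇒ keep positive
Point 3:
  Lat: degrees = first 2 digits = 50, minutes = 30.1676; 50 + 30.1676/60 = 50.5027933
  N → positive
  λ: split at 3 digits → 060° and 3.91903′; 60 + 3.91903/60 = 60.0653172
  E → positive
Point 4:
  Lat: split at 2 digits → 50° and 17.987′; 50 + 17.987/60 = 50.2997833
  S → negative
  Lon: split at 3 digits → 026° and 42.43278′; 26 + 42.43278/60 = 26.7072130
  hemisphere W, so the sign is −
Point 5:
  φ: degrees = first 2 digits = 55, minutes = 50.618; 55 + 50.618/60 = 55.8436333
  S ⇒ negate
  Lon: degrees = first 3 digits = 172, minutes = 40.82987; 172 + 40.82987/60 = 172.6804978
  hemisphere W, so the sign is −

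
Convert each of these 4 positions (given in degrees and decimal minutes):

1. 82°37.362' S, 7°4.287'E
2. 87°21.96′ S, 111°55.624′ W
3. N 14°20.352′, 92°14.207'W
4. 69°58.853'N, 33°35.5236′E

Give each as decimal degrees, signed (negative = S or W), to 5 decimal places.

1. -82.62270, 7.07145
2. -87.36600, -111.92707
3. 14.33920, -92.23678
4. 69.98088, 33.59206

Point 1:
  Lat: 37.362′ = 0.622700°; total 82.622700
  S → negative
  λ: 7 + 4.287/60 = 7.071450
  E → positive
Point 2:
  Lat: 21.96′ = 0.366000°; total 87.366000
  hemisphere S, so the sign is −
  Lon: 111 + 55.624/60 = 111.927067
  hemisphere W, so the sign is −
Point 3:
  φ: 14 + 20.352/60 = 14.339200
  N → positive
  Lon: 14.207′ = 0.236783°; total 92.236783
  hemisphere W, so the sign is −
Point 4:
  Latitude: 69 + 58.853/60 = 69.980883
  N → positive
  λ: 33 + 35.5236/60 = 33.592060
  E → positive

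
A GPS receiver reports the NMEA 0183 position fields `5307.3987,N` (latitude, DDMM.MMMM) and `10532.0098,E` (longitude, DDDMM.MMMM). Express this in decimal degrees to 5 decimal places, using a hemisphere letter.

53.12331° N, 105.53350° E

φ: degrees = first 2 digits = 53, minutes = 7.3987; 53 + 7.3987/60 = 53.123312
λ: split at 3 digits → 105° and 32.0098′; 105 + 32.0098/60 = 105.533497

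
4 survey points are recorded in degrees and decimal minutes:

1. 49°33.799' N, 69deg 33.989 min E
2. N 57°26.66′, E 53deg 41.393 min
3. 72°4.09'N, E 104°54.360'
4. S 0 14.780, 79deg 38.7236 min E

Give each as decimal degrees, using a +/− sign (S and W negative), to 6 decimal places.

1. 49.563317, 69.566483
2. 57.444333, 53.689883
3. 72.068167, 104.906000
4. -0.246333, 79.645393

Point 1:
  Latitude: 33.799′ = 0.563317°; total 49.5633167
  N ⇒ keep positive
  λ: 33.989′ = 0.566483°; total 69.5664833
  E → positive
Point 2:
  φ: 26.66′ = 0.444333°; total 57.4443333
  N ⇒ keep positive
  Longitude: 41.393′ = 0.689883°; total 53.6898833
  E ⇒ keep positive
Point 3:
  φ: 4.09′ = 0.068167°; total 72.0681667
  N ⇒ keep positive
  Longitude: 104 + 54.36/60 = 104.9060000
  E ⇒ keep positive
Point 4:
  Latitude: 0 + 14.78/60 = 0.2463333
  S → negative
  λ: 79 + 38.7236/60 = 79.6453933
  E ⇒ keep positive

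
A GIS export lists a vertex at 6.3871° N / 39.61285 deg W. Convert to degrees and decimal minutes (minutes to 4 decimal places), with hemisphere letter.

Lat: minutes = (6.387100 − 6) × 60 = 23.226000
Lon: minutes = (39.612850 − 39) × 60 = 36.771000

6° 23.2260′ N, 39° 36.7710′ W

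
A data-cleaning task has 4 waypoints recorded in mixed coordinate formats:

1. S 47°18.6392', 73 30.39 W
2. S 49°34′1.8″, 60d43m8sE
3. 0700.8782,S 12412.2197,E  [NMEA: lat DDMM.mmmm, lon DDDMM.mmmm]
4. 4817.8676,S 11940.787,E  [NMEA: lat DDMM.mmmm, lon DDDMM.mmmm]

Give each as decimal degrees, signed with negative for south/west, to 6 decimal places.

1. -47.310653, -73.506500
2. -49.567167, 60.718889
3. -7.014637, 124.203662
4. -48.297793, 119.679783

Point 1:
  Latitude: 47 + 18.6392/60 = 47.3106533
  hemisphere S, so the sign is −
  λ: 73 + 30.39/60 = 73.5065000
  hemisphere W, so the sign is −
Point 2:
  Lat: 49° + 34/60 + 1.8/3600 = 49 + 0.566667 + 0.000500 = 49.5671667
  S → negative
  λ: 60° + 43/60 + 8/3600 = 60 + 0.716667 + 0.002222 = 60.7188889
  E ⇒ keep positive
Point 3:
  φ: degrees = first 2 digits = 7, minutes = 0.8782; 7 + 0.8782/60 = 7.0146367
  S ⇒ negate
  Lon: split at 3 digits → 124° and 12.2197′; 124 + 12.2197/60 = 124.2036617
  E ⇒ keep positive
Point 4:
  Lat: split at 2 digits → 48° and 17.8676′; 48 + 17.8676/60 = 48.2977933
  hemisphere S, so the sign is −
  Longitude: degrees = first 3 digits = 119, minutes = 40.787; 119 + 40.787/60 = 119.6797833
  E ⇒ keep positive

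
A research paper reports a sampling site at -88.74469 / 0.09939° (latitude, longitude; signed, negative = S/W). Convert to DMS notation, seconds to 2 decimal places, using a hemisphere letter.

88°44′40.88″ S, 0°05′57.80″ E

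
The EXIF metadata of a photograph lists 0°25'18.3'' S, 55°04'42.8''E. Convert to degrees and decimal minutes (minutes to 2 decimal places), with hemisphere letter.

Latitude: 25 + 18.3/60 = 25.3050′
λ: 4 + 42.8/60 = 4.7133′

0° 25.31′ S, 55° 4.71′ E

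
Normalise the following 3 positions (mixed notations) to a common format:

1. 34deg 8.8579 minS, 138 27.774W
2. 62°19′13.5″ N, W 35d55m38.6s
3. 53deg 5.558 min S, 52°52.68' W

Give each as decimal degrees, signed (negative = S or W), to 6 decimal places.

Point 1:
  φ: 34 + 8.8579/60 = 34.1476317
  hemisphere S, so the sign is −
  λ: 138 + 27.774/60 = 138.4629000
  W → negative
Point 2:
  Lat: 62° + 19/60 + 13.5/3600 = 62 + 0.316667 + 0.003750 = 62.3204167
  N ⇒ keep positive
  Longitude: 35 + 55/60 + 38.6/3600 = 35.9273889
  W ⇒ negate
Point 3:
  φ: 53 + 5.558/60 = 53.0926333
  hemisphere S, so the sign is −
  λ: 52.68′ = 0.878000°; total 52.8780000
  W ⇒ negate

1. -34.147632, -138.462900
2. 62.320417, -35.927389
3. -53.092633, -52.878000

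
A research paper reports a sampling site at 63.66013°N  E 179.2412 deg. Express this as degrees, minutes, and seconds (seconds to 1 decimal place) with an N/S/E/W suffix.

φ: 0.660130° → 39.60780′; 0.60780 × 60 = 36.468″
Lon: 0.241200 × 60 = 14.47200′ → 14′, remainder × 60 = 28.320″

63°39′36.5″ N, 179°14′28.3″ E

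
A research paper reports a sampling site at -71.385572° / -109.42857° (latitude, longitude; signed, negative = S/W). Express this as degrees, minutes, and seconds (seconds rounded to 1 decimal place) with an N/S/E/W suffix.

Latitude is negative → S; |value| = 71.385572
Lat: whole degrees 71; 23.13432′ → 23′ and 8.059″
Longitude is negative → W; |value| = 109.428570
Longitude: 0.428570° → 25.71420′; 0.71420 × 60 = 42.852″

71°23′8.1″ S, 109°25′42.9″ W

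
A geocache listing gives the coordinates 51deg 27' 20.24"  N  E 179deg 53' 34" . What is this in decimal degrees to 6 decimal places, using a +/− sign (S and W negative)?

51.455622, 179.892778

φ: 51 + 27/60 + 20.24/3600 = 51.4556222
N ⇒ keep positive
λ: 179 + 53/60 + 34/3600 = 179.8927778
E ⇒ keep positive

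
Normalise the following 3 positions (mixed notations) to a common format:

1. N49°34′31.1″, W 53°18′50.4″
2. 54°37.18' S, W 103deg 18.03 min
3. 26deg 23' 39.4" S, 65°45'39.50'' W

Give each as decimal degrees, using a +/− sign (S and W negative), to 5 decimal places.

1. 49.57531, -53.31400
2. -54.61967, -103.30050
3. -26.39428, -65.76097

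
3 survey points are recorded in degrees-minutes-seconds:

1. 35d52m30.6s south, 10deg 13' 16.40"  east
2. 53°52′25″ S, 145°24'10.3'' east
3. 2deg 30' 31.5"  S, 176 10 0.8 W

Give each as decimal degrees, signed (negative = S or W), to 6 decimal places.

Point 1:
  Lat: 35° + 52/60 + 30.6/3600 = 35 + 0.866667 + 0.008500 = 35.8751667
  hemisphere S, so the sign is −
  Longitude: 10° + 13/60 + 16.4/3600 = 10 + 0.216667 + 0.004556 = 10.2212222
  E → positive
Point 2:
  Lat: 52′ + 25″ = 52.41667′; 53 + 52.41667/60 = 53.8736111
  hemisphere S, so the sign is −
  Longitude: 145 + 24/60 + 10.3/3600 = 145.4028611
  E → positive
Point 3:
  Lat: 30′ + 31.5″ = 30.52500′; 2 + 30.52500/60 = 2.5087500
  hemisphere S, so the sign is −
  λ: 176° + 10/60 + 0.8/3600 = 176 + 0.166667 + 0.000222 = 176.1668889
  hemisphere W, so the sign is −

1. -35.875167, 10.221222
2. -53.873611, 145.402861
3. -2.508750, -176.166889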